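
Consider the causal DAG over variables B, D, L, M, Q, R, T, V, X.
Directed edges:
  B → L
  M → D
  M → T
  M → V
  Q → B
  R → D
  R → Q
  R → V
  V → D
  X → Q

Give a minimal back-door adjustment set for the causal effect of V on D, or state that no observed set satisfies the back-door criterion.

desc(V)\{V}={D}; candidates ⊆ {B,L,M,Q,R,T,X}.
size 0: {}; under {} V still reaches {B,D,L,M,Q,R,T} ∋ D.
size 1: {B}, {L}, {M} …(+4); under {B} V still reaches {D,M,Q,R,T,X} ∋ D.
{M,R}: V⊥D given {M,R} in G with V→· removed — back-door holds.

V→D: minimal back-door set {M, R}.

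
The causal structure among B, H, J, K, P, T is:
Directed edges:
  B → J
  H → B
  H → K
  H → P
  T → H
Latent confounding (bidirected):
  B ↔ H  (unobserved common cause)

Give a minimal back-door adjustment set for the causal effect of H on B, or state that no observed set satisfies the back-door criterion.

H→B: no observed back-door set.

desc(H)\{H}={B,J,K,P}; candidates ⊆ {T}.
H↔B: latent back-door arc(s) into H.
size 0: {}; under {} H still reaches {B,J,T} ∋ B.
size 1: {T}; under {T} H still reaches {B,J} ∋ B.
H↔B cannot be blocked by any observed set — no back-door set.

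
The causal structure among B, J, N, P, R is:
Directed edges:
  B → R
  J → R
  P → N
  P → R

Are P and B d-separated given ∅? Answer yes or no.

Yes — P ⊥ B | ∅.

Bayes-Ball from P | ∅ reaches {N,R}.
B ∉ reach(P|∅) ⇒ P ⊥ B | ∅.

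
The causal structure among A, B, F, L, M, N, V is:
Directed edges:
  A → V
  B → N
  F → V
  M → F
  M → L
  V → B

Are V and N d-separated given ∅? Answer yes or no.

Bayes-Ball from V | ∅ reaches {A,B,F,L,M,N}.
N ∈ reach(V|∅) ⇒ V ⊥̸ N | ∅.

No — V and N are d-connected given ∅.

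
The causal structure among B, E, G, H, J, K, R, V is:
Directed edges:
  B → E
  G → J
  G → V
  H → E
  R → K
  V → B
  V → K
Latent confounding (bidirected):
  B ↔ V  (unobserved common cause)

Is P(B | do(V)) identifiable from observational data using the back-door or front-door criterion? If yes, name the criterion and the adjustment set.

P(B|do(V)): not identifiable (no BD/FD set).

desc(V)\{V}={B,E,K}; candidates ⊆ {G,H,J,R}.
V↔B: latent back-door arc(s) into V.
size 0: {}; under {} V still reaches {B,E,G,J} ∋ B.
size 1: {G}, {H}, {J} …(+1); under {G} V still reaches {B,E} ∋ B.
size 2: {G,H}, {G,J}, {G,R} …(+3); under {G,H} V still reaches {B,E} ∋ B.
V↔B cannot be blocked by any observed set — no back-door set.
No mediator lies on a directed V→…→B path.
Neither criterion identifies P(B|do(V)) in this graph.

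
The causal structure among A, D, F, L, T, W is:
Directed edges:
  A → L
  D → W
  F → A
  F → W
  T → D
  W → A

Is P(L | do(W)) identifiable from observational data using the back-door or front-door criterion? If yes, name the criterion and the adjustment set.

desc(W)\{W}={A,L}; candidates ⊆ {D,F,T}.
size 0: {}; under {} W still reaches {A,D,F,L,T} ∋ L.
{F}: W⊥L given {F} in G with W→· removed — back-door holds.
P(L|do(W)) = Σ_{F} P(L|W,F)·P(F).

P(L|do(W)): backdoor, adjust for {F}.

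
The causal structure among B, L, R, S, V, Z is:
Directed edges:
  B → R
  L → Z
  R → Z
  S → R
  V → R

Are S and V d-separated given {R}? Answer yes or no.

No — S and V are d-connected given {R}.

Bayes-Ball from S | {R} reaches {B,V}.
V ∈ reach(S|{R}) ⇒ S ⊥̸ V | {R}.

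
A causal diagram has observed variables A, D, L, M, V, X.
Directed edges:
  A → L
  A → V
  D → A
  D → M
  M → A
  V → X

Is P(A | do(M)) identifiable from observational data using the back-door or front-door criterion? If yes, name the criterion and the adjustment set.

desc(M)\{M}={A,L,V,X}; candidates ⊆ {D}.
size 0: {}; under {} M still reaches {A,D,L,V,X} ∋ A.
{D}: M⊥A given {D} in G with M→· removed — back-door holds.
P(A|do(M)) = Σ_{D} P(A|M,D)·P(D).

P(A|do(M)): backdoor, adjust for {D}.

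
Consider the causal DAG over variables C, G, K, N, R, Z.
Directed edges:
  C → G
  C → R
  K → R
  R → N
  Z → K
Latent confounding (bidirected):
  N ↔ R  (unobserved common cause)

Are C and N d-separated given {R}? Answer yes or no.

No — C and N are d-connected given {R}.

Bayes-Ball from C | {R} reaches {G,K,N,Z}.
N ∈ reach(C|{R}) ⇒ C ⊥̸ N | {R}.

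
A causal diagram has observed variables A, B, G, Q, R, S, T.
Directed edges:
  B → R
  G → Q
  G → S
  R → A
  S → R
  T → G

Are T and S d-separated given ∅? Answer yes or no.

Bayes-Ball from T | ∅ reaches {A,G,Q,R,S}.
S ∈ reach(T|∅) ⇒ T ⊥̸ S | ∅.

No — T and S are d-connected given ∅.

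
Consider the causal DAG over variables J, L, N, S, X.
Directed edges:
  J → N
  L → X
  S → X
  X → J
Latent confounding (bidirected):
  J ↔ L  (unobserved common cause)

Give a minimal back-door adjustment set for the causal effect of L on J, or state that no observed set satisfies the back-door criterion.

L→J: no observed back-door set.

desc(L)\{L}={J,N,X}; candidates ⊆ {S}.
L↔J: latent back-door arc(s) into L.
size 0: {}; under {} L still reaches {J,N} ∋ J.
size 1: {S}; under {S} L still reaches {J,N} ∋ J.
L↔J cannot be blocked by any observed set — no back-door set.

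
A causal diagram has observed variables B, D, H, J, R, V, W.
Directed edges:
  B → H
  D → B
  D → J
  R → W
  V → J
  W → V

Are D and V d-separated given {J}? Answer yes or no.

Bayes-Ball from D | {J} reaches {B,H,R,V,W}.
V ∈ reach(D|{J}) ⇒ D ⊥̸ V | {J}.

No — D and V are d-connected given {J}.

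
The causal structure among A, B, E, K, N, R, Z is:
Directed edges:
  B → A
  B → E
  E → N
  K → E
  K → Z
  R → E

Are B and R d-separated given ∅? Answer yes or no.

Bayes-Ball from B | ∅ reaches {A,E,N}.
R ∉ reach(B|∅) ⇒ B ⊥ R | ∅.

Yes — B ⊥ R | ∅.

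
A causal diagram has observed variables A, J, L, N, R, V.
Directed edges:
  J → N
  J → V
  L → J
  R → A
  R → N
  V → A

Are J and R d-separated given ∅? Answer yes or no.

Bayes-Ball from J | ∅ reaches {A,L,N,V}.
R ∉ reach(J|∅) ⇒ J ⊥ R | ∅.

Yes — J ⊥ R | ∅.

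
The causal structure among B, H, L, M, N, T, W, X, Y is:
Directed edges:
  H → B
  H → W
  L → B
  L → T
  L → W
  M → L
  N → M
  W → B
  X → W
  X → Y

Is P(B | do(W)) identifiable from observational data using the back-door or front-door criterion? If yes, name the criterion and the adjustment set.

desc(W)\{W}={B}; candidates ⊆ {H,L,M,N,T,X,Y}.
size 0: {}; under {} W still reaches {B,H,L,M,N,T,X,Y} ∋ B.
size 1: {H}, {L}, {M} …(+4); under {H} W still reaches {B,L,M,N,T,X,Y} ∋ B.
{H,L}: W⊥B given {H,L} in G with W→· removed — back-door holds.
P(B|do(W)) = Σ_{H,L} P(B|W,H,L)·P(H,L).

P(B|do(W)): backdoor, adjust for {H, L}.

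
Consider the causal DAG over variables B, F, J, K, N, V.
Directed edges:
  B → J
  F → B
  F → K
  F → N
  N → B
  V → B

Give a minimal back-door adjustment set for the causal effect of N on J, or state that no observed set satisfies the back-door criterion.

N→J: minimal back-door set {F}.

desc(N)\{N}={B,J}; candidates ⊆ {F,K,V}.
size 0: {}; under {} N still reaches {B,F,J,K} ∋ J.
{F}: N⊥J given {F} in G with N→· removed — back-door holds.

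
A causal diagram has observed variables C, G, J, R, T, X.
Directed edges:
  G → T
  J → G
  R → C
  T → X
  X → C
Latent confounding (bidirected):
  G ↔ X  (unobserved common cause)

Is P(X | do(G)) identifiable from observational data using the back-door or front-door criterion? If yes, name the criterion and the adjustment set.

desc(G)\{G}={C,T,X}; candidates ⊆ {J,R}.
G↔X: latent back-door arc(s) into G.
size 0: {}; under {} G still reaches {C,J,X} ∋ X.
size 1: {J}, {R}; under {J} G still reaches {C,X} ∋ X.
size 2: {J,R}; under {J,R} G still reaches {C,X} ∋ X.
G↔X cannot be blocked by any observed set — no back-door set.
{T}: (i) intercepts every directed G→X path; (ii) no back-door G→{T}; (iii) {G} blocks every back-door {T}→X. Front-door holds.
P(X|do(G)) = Σ_{T} P(T|G) Σ_{G'} P(X|T,G')P(G').

P(X|do(G)): frontdoor, adjust for {T}.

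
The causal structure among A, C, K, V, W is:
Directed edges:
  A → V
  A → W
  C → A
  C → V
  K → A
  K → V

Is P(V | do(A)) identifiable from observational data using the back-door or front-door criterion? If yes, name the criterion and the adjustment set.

desc(A)\{A}={V,W}; candidates ⊆ {C,K}.
size 0: {}; under {} A still reaches {C,K,V} ∋ V.
size 1: {C}, {K}; under {C} A still reaches {K,V} ∋ V.
{C,K}: A⊥V given {C,K} in G with A→· removed — back-door holds.
P(V|do(A)) = Σ_{C,K} P(V|A,C,K)·P(C,K).

P(V|do(A)): backdoor, adjust for {C, K}.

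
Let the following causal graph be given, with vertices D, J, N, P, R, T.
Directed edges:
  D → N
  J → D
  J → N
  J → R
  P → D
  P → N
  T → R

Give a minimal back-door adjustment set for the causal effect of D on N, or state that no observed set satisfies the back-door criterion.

D→N: minimal back-door set {J, P}.

desc(D)\{D}={N}; candidates ⊆ {J,P,R,T}.
size 0: {}; under {} D still reaches {J,N,P,R} ∋ N.
size 1: {J}, {P}, {R} …(+1); under {J} D still reaches {N,P} ∋ N.
{J,P}: D⊥N given {J,P} in G with D→· removed — back-door holds.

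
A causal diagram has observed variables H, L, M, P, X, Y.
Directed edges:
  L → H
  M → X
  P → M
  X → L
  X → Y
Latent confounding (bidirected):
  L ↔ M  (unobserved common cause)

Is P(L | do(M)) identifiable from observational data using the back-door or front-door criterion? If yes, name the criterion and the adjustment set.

desc(M)\{M}={H,L,X,Y}; candidates ⊆ {P}.
M↔L: latent back-door arc(s) into M.
size 0: {}; under {} M still reaches {H,L,P} ∋ L.
size 1: {P}; under {P} M still reaches {H,L} ∋ L.
M↔L cannot be blocked by any observed set — no back-door set.
{X}: (i) intercepts every directed M→L path; (ii) no back-door M→{X}; (iii) {M} blocks every back-door {X}→L. Front-door holds.
P(L|do(M)) = Σ_{X} P(X|M) Σ_{M'} P(L|X,M')P(M').

P(L|do(M)): frontdoor, adjust for {X}.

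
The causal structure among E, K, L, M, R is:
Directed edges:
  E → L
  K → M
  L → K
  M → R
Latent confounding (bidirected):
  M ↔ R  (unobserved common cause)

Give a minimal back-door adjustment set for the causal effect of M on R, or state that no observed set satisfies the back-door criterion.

M→R: no observed back-door set.

desc(M)\{M}={R}; candidates ⊆ {E,K,L}.
M↔R: latent back-door arc(s) into M.
size 0: {}; under {} M still reaches {E,K,L,R} ∋ R.
size 1: {E}, {K}, {L}; under {E} M still reaches {K,L,R} ∋ R.
size 2: {E,K}, {E,L}, {K,L}; under {E,K} M still reaches {R} ∋ R.
M↔R cannot be blocked by any observed set — no back-door set.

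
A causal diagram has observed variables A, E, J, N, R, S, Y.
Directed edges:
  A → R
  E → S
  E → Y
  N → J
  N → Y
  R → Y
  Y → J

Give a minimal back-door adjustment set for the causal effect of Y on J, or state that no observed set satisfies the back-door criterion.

desc(Y)\{Y}={J}; candidates ⊆ {A,E,N,R,S}.
size 0: {}; under {} Y still reaches {A,E,J,N,R,S} ∋ J.
{N}: Y⊥J given {N} in G with Y→· removed — back-door holds.

Y→J: minimal back-door set {N}.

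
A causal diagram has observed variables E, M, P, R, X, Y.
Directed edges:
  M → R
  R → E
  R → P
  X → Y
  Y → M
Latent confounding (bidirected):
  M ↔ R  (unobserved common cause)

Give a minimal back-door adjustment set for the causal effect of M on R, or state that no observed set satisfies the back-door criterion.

M→R: no observed back-door set.

desc(M)\{M}={E,P,R}; candidates ⊆ {X,Y}.
M↔R: latent back-door arc(s) into M.
size 0: {}; under {} M still reaches {E,P,R,X,Y} ∋ R.
size 1: {X}, {Y}; under {X} M still reaches {E,P,R,Y} ∋ R.
size 2: {X,Y}; under {X,Y} M still reaches {E,P,R} ∋ R.
M↔R cannot be blocked by any observed set — no back-door set.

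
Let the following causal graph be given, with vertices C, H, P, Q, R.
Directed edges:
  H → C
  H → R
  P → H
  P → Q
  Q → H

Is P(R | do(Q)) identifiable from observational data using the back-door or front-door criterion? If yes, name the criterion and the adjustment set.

P(R|do(Q)): backdoor, adjust for {P}.

desc(Q)\{Q}={C,H,R}; candidates ⊆ {P}.
size 0: {}; under {} Q still reaches {C,H,P,R} ∋ R.
{P}: Q⊥R given {P} in G with Q→· removed — back-door holds.
P(R|do(Q)) = Σ_{P} P(R|Q,P)·P(P).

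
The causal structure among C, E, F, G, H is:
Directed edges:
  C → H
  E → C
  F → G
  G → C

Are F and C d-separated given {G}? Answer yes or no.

Yes — F ⊥ C | {G}.

Bayes-Ball from F | {G} reaches ∅.
C ∉ reach(F|{G}) ⇒ F ⊥ C | {G}.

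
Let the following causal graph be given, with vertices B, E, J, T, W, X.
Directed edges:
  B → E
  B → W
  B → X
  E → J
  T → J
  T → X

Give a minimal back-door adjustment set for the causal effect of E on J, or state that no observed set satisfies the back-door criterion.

E→J: minimal back-door set ∅.

desc(E)\{E}={J}; candidates ⊆ {B,T,W,X}.
∅: E⊥J given ∅ in G with E→· removed — back-door holds.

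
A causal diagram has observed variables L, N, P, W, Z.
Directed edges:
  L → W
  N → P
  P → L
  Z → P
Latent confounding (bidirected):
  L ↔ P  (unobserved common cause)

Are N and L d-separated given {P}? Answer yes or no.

No — N and L are d-connected given {P}.

Bayes-Ball from N | {P} reaches {L,W,Z}.
L ∈ reach(N|{P}) ⇒ N ⊥̸ L | {P}.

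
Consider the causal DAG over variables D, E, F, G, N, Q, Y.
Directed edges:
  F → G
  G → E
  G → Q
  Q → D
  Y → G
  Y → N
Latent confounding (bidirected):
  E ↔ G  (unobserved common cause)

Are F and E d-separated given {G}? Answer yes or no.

Bayes-Ball from F | {G} reaches {E,N,Y}.
E ∈ reach(F|{G}) ⇒ F ⊥̸ E | {G}.

No — F and E are d-connected given {G}.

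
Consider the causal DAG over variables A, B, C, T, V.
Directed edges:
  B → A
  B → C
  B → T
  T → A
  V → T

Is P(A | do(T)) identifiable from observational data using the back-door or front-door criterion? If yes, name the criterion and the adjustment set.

desc(T)\{T}={A}; candidates ⊆ {B,C,V}.
size 0: {}; under {} T still reaches {A,B,C,V} ∋ A.
{B}: T⊥A given {B} in G with T→· removed — back-door holds.
P(A|do(T)) = Σ_{B} P(A|T,B)·P(B).

P(A|do(T)): backdoor, adjust for {B}.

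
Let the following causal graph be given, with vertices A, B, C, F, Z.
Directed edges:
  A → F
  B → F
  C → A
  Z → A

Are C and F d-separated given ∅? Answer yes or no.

No — C and F are d-connected given ∅.

Bayes-Ball from C | ∅ reaches {A,F}.
F ∈ reach(C|∅) ⇒ C ⊥̸ F | ∅.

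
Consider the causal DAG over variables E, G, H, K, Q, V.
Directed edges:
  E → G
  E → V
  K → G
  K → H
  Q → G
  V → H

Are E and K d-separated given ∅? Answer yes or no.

Bayes-Ball from E | ∅ reaches {G,H,V}.
K ∉ reach(E|∅) ⇒ E ⊥ K | ∅.

Yes — E ⊥ K | ∅.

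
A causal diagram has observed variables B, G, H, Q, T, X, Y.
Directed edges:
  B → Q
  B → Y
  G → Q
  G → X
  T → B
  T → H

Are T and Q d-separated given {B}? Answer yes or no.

Bayes-Ball from T | {B} reaches {H}.
Q ∉ reach(T|{B}) ⇒ T ⊥ Q | {B}.

Yes — T ⊥ Q | {B}.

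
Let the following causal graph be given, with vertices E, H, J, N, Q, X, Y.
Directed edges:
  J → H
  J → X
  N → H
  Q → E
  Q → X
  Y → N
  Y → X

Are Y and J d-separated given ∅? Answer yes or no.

Bayes-Ball from Y | ∅ reaches {H,N,X}.
J ∉ reach(Y|∅) ⇒ Y ⊥ J | ∅.

Yes — Y ⊥ J | ∅.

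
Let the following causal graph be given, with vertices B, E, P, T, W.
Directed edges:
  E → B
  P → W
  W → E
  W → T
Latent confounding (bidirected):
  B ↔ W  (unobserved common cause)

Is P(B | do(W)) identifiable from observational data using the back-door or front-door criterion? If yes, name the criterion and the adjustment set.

desc(W)\{W}={B,E,T}; candidates ⊆ {P}.
W↔B: latent back-door arc(s) into W.
size 0: {}; under {} W still reaches {B,P} ∋ B.
size 1: {P}; under {P} W still reaches {B} ∋ B.
W↔B cannot be blocked by any observed set — no back-door set.
{E}: (i) intercepts every directed W→B path; (ii) no back-door W→{E}; (iii) {W} blocks every back-door {E}→B. Front-door holds.
P(B|do(W)) = Σ_{E} P(E|W) Σ_{W'} P(B|E,W')P(W').

P(B|do(W)): frontdoor, adjust for {E}.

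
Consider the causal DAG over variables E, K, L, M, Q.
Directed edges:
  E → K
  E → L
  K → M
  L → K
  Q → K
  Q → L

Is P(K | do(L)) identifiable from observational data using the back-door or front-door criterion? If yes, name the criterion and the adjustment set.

P(K|do(L)): backdoor, adjust for {E, Q}.

desc(L)\{L}={K,M}; candidates ⊆ {E,Q}.
size 0: {}; under {} L still reaches {E,K,M,Q} ∋ K.
size 1: {E}, {Q}; under {E} L still reaches {K,M,Q} ∋ K.
{E,Q}: L⊥K given {E,Q} in G with L→· removed — back-door holds.
P(K|do(L)) = Σ_{E,Q} P(K|L,E,Q)·P(E,Q).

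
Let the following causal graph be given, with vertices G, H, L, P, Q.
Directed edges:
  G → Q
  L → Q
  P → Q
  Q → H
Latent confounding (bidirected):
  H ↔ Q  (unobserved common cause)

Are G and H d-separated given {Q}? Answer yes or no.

Bayes-Ball from G | {Q} reaches {H,L,P}.
H ∈ reach(G|{Q}) ⇒ G ⊥̸ H | {Q}.

No — G and H are d-connected given {Q}.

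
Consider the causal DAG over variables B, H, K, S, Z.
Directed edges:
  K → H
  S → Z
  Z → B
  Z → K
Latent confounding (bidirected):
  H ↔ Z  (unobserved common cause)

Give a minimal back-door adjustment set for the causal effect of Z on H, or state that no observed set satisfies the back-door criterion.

Z→H: no observed back-door set.

desc(Z)\{Z}={B,H,K}; candidates ⊆ {S}.
Z↔H: latent back-door arc(s) into Z.
size 0: {}; under {} Z still reaches {H,S} ∋ H.
size 1: {S}; under {S} Z still reaches {H} ∋ H.
Z↔H cannot be blocked by any observed set — no back-door set.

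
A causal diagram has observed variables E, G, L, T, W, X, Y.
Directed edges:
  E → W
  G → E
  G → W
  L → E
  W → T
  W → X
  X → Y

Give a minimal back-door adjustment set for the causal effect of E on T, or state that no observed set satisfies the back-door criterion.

desc(E)\{E}={T,W,X,Y}; candidates ⊆ {G,L}.
size 0: {}; under {} E still reaches {G,L,T,W,X,Y} ∋ T.
{G}: E⊥T given {G} in G with E→· removed — back-door holds.

E→T: minimal back-door set {G}.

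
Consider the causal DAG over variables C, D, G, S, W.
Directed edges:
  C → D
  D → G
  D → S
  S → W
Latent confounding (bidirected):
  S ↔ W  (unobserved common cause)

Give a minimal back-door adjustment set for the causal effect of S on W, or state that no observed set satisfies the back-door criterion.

desc(S)\{S}={W}; candidates ⊆ {C,D,G}.
S↔W: latent back-door arc(s) into S.
size 0: {}; under {} S still reaches {C,D,G,W} ∋ W.
size 1: {C}, {D}, {G}; under {C} S still reaches {D,G,W} ∋ W.
size 2: {C,D}, {C,G}, {D,G}; under {C,D} S still reaches {W} ∋ W.
S↔W cannot be blocked by any observed set — no back-door set.

S→W: no observed back-door set.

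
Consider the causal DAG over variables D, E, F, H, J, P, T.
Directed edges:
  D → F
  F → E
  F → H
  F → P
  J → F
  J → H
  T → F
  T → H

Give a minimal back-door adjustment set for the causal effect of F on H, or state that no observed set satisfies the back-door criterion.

desc(F)\{F}={E,H,P}; candidates ⊆ {D,J,T}.
size 0: {}; under {} F still reaches {D,H,J,T} ∋ H.
size 1: {D}, {J}, {T}; under {D} F still reaches {H,J,T} ∋ H.
{J,T}: F⊥H given {J,T} in G with F→· removed — back-door holds.

F→H: minimal back-door set {J, T}.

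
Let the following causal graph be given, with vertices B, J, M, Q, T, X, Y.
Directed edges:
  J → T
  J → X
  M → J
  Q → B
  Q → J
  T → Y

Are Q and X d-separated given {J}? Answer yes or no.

Yes — Q ⊥ X | {J}.

Bayes-Ball from Q | {J} reaches {B,M}.
X ∉ reach(Q|{J}) ⇒ Q ⊥ X | {J}.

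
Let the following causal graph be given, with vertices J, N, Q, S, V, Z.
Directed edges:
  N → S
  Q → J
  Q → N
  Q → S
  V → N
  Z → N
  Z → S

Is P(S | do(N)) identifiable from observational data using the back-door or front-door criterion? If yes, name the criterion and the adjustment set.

P(S|do(N)): backdoor, adjust for {Q, Z}.

desc(N)\{N}={S}; candidates ⊆ {J,Q,V,Z}.
size 0: {}; under {} N still reaches {J,Q,S,V,Z} ∋ S.
size 1: {J}, {Q}, {V} …(+1); under {J} N still reaches {Q,S,V,Z} ∋ S.
{Q,Z}: N⊥S given {Q,Z} in G with N→· removed — back-door holds.
P(S|do(N)) = Σ_{Q,Z} P(S|N,Q,Z)·P(Q,Z).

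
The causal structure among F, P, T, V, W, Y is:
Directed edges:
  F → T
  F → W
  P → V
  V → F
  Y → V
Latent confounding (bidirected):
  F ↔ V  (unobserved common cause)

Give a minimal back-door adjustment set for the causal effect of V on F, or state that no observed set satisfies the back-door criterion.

V→F: no observed back-door set.

desc(V)\{V}={F,T,W}; candidates ⊆ {P,Y}.
V↔F: latent back-door arc(s) into V.
size 0: {}; under {} V still reaches {F,P,T,W,Y} ∋ F.
size 1: {P}, {Y}; under {P} V still reaches {F,T,W,Y} ∋ F.
size 2: {P,Y}; under {P,Y} V still reaches {F,T,W} ∋ F.
V↔F cannot be blocked by any observed set — no back-door set.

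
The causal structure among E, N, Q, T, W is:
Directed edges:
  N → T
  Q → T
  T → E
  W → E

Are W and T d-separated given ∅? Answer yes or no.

Bayes-Ball from W | ∅ reaches {E}.
T ∉ reach(W|∅) ⇒ W ⊥ T | ∅.

Yes — W ⊥ T | ∅.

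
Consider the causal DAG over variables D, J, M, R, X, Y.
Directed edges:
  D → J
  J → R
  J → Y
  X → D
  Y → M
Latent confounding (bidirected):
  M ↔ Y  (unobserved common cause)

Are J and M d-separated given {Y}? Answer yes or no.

No — J and M are d-connected given {Y}.

Bayes-Ball from J | {Y} reaches {D,M,R,X}.
M ∈ reach(J|{Y}) ⇒ J ⊥̸ M | {Y}.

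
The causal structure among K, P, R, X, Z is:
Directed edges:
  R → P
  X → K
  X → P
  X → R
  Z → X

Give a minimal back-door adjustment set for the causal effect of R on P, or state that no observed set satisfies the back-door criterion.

R→P: minimal back-door set {X}.

desc(R)\{R}={P}; candidates ⊆ {K,X,Z}.
size 0: {}; under {} R still reaches {K,P,X,Z} ∋ P.
{X}: R⊥P given {X} in G with R→· removed — back-door holds.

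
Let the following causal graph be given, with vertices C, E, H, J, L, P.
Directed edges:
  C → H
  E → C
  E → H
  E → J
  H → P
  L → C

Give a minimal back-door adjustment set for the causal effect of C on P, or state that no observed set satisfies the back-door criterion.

C→P: minimal back-door set {E}.

desc(C)\{C}={H,P}; candidates ⊆ {E,J,L}.
size 0: {}; under {} C still reaches {E,H,J,L,P} ∋ P.
{E}: C⊥P given {E} in G with C→· removed — back-door holds.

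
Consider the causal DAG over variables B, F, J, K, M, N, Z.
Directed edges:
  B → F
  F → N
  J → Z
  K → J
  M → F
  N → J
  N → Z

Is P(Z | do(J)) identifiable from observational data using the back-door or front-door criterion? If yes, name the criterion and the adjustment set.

P(Z|do(J)): backdoor, adjust for {N}.

desc(J)\{J}={Z}; candidates ⊆ {B,F,K,M,N}.
size 0: {}; under {} J still reaches {B,F,K,M,N,Z} ∋ Z.
{N}: J⊥Z given {N} in G with J→· removed — back-door holds.
P(Z|do(J)) = Σ_{N} P(Z|J,N)·P(N).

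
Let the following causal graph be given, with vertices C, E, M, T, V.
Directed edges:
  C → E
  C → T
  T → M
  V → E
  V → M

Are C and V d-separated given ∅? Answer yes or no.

Yes — C ⊥ V | ∅.

Bayes-Ball from C | ∅ reaches {E,M,T}.
V ∉ reach(C|∅) ⇒ C ⊥ V | ∅.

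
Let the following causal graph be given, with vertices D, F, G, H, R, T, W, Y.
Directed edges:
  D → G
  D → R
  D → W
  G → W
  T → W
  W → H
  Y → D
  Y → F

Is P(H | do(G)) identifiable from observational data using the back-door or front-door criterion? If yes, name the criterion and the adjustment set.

desc(G)\{G}={H,W}; candidates ⊆ {D,F,R,T,Y}.
size 0: {}; under {} G still reaches {D,F,H,R,W,Y} ∋ H.
{D}: G⊥H given {D} in G with G→· removed — back-door holds.
P(H|do(G)) = Σ_{D} P(H|G,D)·P(D).

P(H|do(G)): backdoor, adjust for {D}.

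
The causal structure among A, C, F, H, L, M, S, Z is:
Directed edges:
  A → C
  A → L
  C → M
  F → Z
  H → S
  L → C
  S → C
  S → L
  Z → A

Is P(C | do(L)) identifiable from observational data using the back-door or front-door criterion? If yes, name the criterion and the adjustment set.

P(C|do(L)): backdoor, adjust for {A, S}.

desc(L)\{L}={C,M}; candidates ⊆ {A,F,H,S,Z}.
size 0: {}; under {} L still reaches {A,C,F,H,M,S,Z} ∋ C.
size 1: {A}, {F}, {H} …(+2); under {A} L still reaches {C,H,M,S} ∋ C.
{A,S}: L⊥C given {A,S} in G with L→· removed — back-door holds.
P(C|do(L)) = Σ_{A,S} P(C|L,A,S)·P(A,S).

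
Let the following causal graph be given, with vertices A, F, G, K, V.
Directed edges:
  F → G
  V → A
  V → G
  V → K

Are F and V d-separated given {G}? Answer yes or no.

Bayes-Ball from F | {G} reaches {A,K,V}.
V ∈ reach(F|{G}) ⇒ F ⊥̸ V | {G}.

No — F and V are d-connected given {G}.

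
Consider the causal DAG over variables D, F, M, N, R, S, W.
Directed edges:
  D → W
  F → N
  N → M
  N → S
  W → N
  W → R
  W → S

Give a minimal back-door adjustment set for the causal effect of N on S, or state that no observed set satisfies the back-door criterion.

N→S: minimal back-door set {W}.

desc(N)\{N}={M,S}; candidates ⊆ {D,F,R,W}.
size 0: {}; under {} N still reaches {D,F,R,S,W} ∋ S.
{W}: N⊥S given {W} in G with N→· removed — back-door holds.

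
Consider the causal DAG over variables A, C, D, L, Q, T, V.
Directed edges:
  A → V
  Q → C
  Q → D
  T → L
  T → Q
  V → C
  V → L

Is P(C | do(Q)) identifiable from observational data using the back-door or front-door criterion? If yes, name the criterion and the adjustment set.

P(C|do(Q)): backdoor, adjust for ∅.

desc(Q)\{Q}={C,D}; candidates ⊆ {A,L,T,V}.
∅: Q⊥C given ∅ in G with Q→· removed — back-door holds.
P(C|do(Q)) = P(C|Q) — no adjustment needed.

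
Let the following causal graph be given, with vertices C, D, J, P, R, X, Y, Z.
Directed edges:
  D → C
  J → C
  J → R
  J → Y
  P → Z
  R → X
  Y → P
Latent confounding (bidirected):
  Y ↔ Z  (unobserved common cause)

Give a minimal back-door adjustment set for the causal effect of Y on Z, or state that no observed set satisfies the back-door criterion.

Y→Z: no observed back-door set.

desc(Y)\{Y}={P,Z}; candidates ⊆ {C,D,J,R,X}.
Y↔Z: latent back-door arc(s) into Y.
size 0: {}; under {} Y still reaches {C,J,R,X,Z} ∋ Z.
size 1: {C}, {D}, {J} …(+2); under {C} Y still reaches {D,J,R,X,Z} ∋ Z.
size 2: {C,D}, {C,J}, {C,R} …(+7); under {C,D} Y still reaches {J,R,X,Z} ∋ Z.
Y↔Z cannot be blocked by any observed set — no back-door set.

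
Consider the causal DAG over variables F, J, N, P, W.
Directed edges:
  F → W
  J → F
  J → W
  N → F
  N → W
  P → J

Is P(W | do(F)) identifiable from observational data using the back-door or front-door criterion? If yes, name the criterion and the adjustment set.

desc(F)\{F}={W}; candidates ⊆ {J,N,P}.
size 0: {}; under {} F still reaches {J,N,P,W} ∋ W.
size 1: {J}, {N}, {P}; under {J} F still reaches {N,W} ∋ W.
{J,N}: F⊥W given {J,N} in G with F→· removed — back-door holds.
P(W|do(F)) = Σ_{J,N} P(W|F,J,N)·P(J,N).

P(W|do(F)): backdoor, adjust for {J, N}.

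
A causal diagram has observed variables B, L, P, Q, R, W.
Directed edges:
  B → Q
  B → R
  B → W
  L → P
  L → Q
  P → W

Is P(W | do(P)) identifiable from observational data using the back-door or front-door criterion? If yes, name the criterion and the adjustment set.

desc(P)\{P}={W}; candidates ⊆ {B,L,Q,R}.
∅: P⊥W given ∅ in G with P→· removed — back-door holds.
P(W|do(P)) = P(W|P) — no adjustment needed.

P(W|do(P)): backdoor, adjust for ∅.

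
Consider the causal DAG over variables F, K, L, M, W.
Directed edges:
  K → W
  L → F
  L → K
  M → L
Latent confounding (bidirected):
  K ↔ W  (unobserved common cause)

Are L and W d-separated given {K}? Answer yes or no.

Bayes-Ball from L | {K} reaches {F,M,W}.
W ∈ reach(L|{K}) ⇒ L ⊥̸ W | {K}.

No — L and W are d-connected given {K}.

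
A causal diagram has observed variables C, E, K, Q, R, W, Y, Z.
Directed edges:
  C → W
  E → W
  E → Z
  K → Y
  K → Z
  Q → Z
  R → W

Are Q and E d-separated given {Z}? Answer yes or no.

Bayes-Ball from Q | {Z} reaches {E,K,W,Y}.
E ∈ reach(Q|{Z}) ⇒ Q ⊥̸ E | {Z}.

No — Q and E are d-connected given {Z}.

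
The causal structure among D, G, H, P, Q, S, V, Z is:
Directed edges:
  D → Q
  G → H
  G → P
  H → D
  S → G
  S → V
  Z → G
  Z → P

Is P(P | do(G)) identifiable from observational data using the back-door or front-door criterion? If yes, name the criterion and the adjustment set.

P(P|do(G)): backdoor, adjust for {Z}.

desc(G)\{G}={D,H,P,Q}; candidates ⊆ {S,V,Z}.
size 0: {}; under {} G still reaches {P,S,V,Z} ∋ P.
{Z}: G⊥P given {Z} in G with G→· removed — back-door holds.
P(P|do(G)) = Σ_{Z} P(P|G,Z)·P(Z).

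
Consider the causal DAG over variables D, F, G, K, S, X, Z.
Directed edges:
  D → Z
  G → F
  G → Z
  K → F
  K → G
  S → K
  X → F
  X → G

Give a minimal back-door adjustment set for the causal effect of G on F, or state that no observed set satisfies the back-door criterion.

desc(G)\{G}={F,Z}; candidates ⊆ {D,K,S,X}.
size 0: {}; under {} G still reaches {F,K,S,X} ∋ F.
size 1: {D}, {K}, {S} …(+1); under {D} G still reaches {F,K,S,X} ∋ F.
{K,X}: G⊥F given {K,X} in G with G→· removed — back-door holds.

G→F: minimal back-door set {K, X}.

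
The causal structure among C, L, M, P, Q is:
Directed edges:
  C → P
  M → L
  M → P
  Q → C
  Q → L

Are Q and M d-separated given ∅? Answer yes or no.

Bayes-Ball from Q | ∅ reaches {C,L,P}.
M ∉ reach(Q|∅) ⇒ Q ⊥ M | ∅.

Yes — Q ⊥ M | ∅.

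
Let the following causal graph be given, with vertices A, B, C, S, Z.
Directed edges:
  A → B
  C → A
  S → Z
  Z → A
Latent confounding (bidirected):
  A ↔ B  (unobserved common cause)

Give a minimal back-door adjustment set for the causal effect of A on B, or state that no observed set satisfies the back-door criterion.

A→B: no observed back-door set.

desc(A)\{A}={B}; candidates ⊆ {C,S,Z}.
A↔B: latent back-door arc(s) into A.
size 0: {}; under {} A still reaches {B,C,S,Z} ∋ B.
size 1: {C}, {S}, {Z}; under {C} A still reaches {B,S,Z} ∋ B.
size 2: {C,S}, {C,Z}, {S,Z}; under {C,S} A still reaches {B,Z} ∋ B.
A↔B cannot be blocked by any observed set — no back-door set.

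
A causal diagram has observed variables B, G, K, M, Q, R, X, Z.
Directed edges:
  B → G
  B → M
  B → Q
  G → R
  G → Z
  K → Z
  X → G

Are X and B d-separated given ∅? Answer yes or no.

Bayes-Ball from X | ∅ reaches {G,R,Z}.
B ∉ reach(X|∅) ⇒ X ⊥ B | ∅.

Yes — X ⊥ B | ∅.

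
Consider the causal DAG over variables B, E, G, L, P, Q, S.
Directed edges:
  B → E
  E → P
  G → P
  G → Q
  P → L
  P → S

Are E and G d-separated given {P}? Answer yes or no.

Bayes-Ball from E | {P} reaches {B,G,Q}.
G ∈ reach(E|{P}) ⇒ E ⊥̸ G | {P}.

No — E and G are d-connected given {P}.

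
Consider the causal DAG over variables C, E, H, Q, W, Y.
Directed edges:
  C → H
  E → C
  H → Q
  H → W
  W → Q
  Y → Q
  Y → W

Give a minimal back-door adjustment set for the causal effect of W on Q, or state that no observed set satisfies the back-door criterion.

desc(W)\{W}={Q}; candidates ⊆ {C,E,H,Y}.
size 0: {}; under {} W still reaches {C,E,H,Q,Y} ∋ Q.
size 1: {C}, {E}, {H} …(+1); under {C} W still reaches {H,Q,Y} ∋ Q.
{H,Y}: W⊥Q given {H,Y} in G with W→· removed — back-door holds.

W→Q: minimal back-door set {H, Y}.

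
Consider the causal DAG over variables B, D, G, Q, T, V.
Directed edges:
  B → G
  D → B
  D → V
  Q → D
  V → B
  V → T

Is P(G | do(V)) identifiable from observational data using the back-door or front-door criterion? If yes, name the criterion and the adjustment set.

desc(V)\{V}={B,G,T}; candidates ⊆ {D,Q}.
size 0: {}; under {} V still reaches {B,D,G,Q} ∋ G.
{D}: V⊥G given {D} in G with V→· removed — back-door holds.
P(G|do(V)) = Σ_{D} P(G|V,D)·P(D).

P(G|do(V)): backdoor, adjust for {D}.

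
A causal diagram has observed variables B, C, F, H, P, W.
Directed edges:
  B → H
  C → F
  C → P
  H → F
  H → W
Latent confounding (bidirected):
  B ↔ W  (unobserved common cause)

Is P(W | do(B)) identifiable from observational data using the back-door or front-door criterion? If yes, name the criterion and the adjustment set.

P(W|do(B)): frontdoor, adjust for {H}.

desc(B)\{B}={F,H,W}; candidates ⊆ {C,P}.
B↔W: latent back-door arc(s) into B.
size 0: {}; under {} B still reaches {W} ∋ W.
size 1: {C}, {P}; under {C} B still reaches {W} ∋ W.
size 2: {C,P}; under {C,P} B still reaches {W} ∋ W.
B↔W cannot be blocked by any observed set — no back-door set.
{H}: (i) intercepts every directed B→W path; (ii) no back-door B→{H}; (iii) {B} blocks every back-door {H}→W. Front-door holds.
P(W|do(B)) = Σ_{H} P(H|B) Σ_{B'} P(W|H,B')P(B').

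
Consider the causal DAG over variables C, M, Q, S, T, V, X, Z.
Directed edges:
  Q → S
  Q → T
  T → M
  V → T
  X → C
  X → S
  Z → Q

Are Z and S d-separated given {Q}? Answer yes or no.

Yes — Z ⊥ S | {Q}.

Bayes-Ball from Z | {Q} reaches ∅.
S ∉ reach(Z|{Q}) ⇒ Z ⊥ S | {Q}.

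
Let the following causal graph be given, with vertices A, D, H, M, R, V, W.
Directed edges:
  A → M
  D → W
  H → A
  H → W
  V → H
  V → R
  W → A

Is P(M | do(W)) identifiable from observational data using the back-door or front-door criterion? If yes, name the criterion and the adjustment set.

P(M|do(W)): backdoor, adjust for {H}.

desc(W)\{W}={A,M}; candidates ⊆ {D,H,R,V}.
size 0: {}; under {} W still reaches {A,D,H,M,R,V} ∋ M.
{H}: W⊥M given {H} in G with W→· removed — back-door holds.
P(M|do(W)) = Σ_{H} P(M|W,H)·P(H).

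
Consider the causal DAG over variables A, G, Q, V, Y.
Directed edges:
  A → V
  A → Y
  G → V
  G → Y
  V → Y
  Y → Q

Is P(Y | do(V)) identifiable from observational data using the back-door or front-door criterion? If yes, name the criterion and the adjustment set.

P(Y|do(V)): backdoor, adjust for {A, G}.

desc(V)\{V}={Q,Y}; candidates ⊆ {A,G}.
size 0: {}; under {} V still reaches {A,G,Q,Y} ∋ Y.
size 1: {A}, {G}; under {A} V still reaches {G,Q,Y} ∋ Y.
{A,G}: V⊥Y given {A,G} in G with V→· removed — back-door holds.
P(Y|do(V)) = Σ_{A,G} P(Y|V,A,G)·P(A,G).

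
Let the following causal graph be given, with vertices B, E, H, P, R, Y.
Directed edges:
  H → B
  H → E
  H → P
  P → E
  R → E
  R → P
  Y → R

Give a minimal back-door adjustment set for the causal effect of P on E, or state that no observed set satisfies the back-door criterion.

P→E: minimal back-door set {H, R}.

desc(P)\{P}={E}; candidates ⊆ {B,H,R,Y}.
size 0: {}; under {} P still reaches {B,E,H,R,Y} ∋ E.
size 1: {B}, {H}, {R} …(+1); under {B} P still reaches {E,H,R,Y} ∋ E.
{H,R}: P⊥E given {H,R} in G with P→· removed — back-door holds.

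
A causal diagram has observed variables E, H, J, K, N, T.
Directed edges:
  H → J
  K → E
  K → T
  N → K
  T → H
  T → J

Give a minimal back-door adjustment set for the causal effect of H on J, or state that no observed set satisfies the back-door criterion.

desc(H)\{H}={J}; candidates ⊆ {E,K,N,T}.
size 0: {}; under {} H still reaches {E,J,K,N,T} ∋ J.
{T}: H⊥J given {T} in G with H→· removed — back-door holds.

H→J: minimal back-door set {T}.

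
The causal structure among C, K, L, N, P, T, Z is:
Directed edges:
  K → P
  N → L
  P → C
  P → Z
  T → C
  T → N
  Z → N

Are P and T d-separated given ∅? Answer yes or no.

Bayes-Ball from P | ∅ reaches {C,K,L,N,Z}.
T ∉ reach(P|∅) ⇒ P ⊥ T | ∅.

Yes — P ⊥ T | ∅.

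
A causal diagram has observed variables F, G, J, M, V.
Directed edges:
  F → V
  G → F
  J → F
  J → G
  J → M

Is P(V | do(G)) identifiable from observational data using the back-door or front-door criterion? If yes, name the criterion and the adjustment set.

desc(G)\{G}={F,V}; candidates ⊆ {J,M}.
size 0: {}; under {} G still reaches {F,J,M,V} ∋ V.
{J}: G⊥V given {J} in G with G→· removed — back-door holds.
P(V|do(G)) = Σ_{J} P(V|G,J)·P(J).

P(V|do(G)): backdoor, adjust for {J}.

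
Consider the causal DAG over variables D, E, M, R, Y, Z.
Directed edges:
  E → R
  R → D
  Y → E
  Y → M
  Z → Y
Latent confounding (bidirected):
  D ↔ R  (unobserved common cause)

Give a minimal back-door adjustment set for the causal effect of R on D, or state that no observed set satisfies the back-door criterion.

R→D: no observed back-door set.

desc(R)\{R}={D}; candidates ⊆ {E,M,Y,Z}.
R↔D: latent back-door arc(s) into R.
size 0: {}; under {} R still reaches {D,E,M,Y,Z} ∋ D.
size 1: {E}, {M}, {Y} …(+1); under {E} R still reaches {D} ∋ D.
size 2: {E,M}, {E,Y}, {E,Z} …(+3); under {E,M} R still reaches {D} ∋ D.
R↔D cannot be blocked by any observed set — no back-door set.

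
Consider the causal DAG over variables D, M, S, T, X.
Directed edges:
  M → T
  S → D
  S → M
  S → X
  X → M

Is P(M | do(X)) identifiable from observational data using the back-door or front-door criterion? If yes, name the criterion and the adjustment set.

P(M|do(X)): backdoor, adjust for {S}.

desc(X)\{X}={M,T}; candidates ⊆ {D,S}.
size 0: {}; under {} X still reaches {D,M,S,T} ∋ M.
{S}: X⊥M given {S} in G with X→· removed — back-door holds.
P(M|do(X)) = Σ_{S} P(M|X,S)·P(S).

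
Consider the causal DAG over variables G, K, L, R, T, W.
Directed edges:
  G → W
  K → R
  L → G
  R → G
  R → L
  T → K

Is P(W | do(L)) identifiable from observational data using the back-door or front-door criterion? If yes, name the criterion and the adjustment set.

desc(L)\{L}={G,W}; candidates ⊆ {K,R,T}.
size 0: {}; under {} L still reaches {G,K,R,T,W} ∋ W.
{R}: L⊥W given {R} in G with L→· removed — back-door holds.
P(W|do(L)) = Σ_{R} P(W|L,R)·P(R).

P(W|do(L)): backdoor, adjust for {R}.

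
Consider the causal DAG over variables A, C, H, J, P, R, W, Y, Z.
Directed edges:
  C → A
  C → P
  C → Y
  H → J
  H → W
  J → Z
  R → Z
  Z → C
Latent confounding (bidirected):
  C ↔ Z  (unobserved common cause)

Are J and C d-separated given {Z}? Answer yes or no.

Bayes-Ball from J | {Z} reaches {A,C,H,P,R,W,Y}.
C ∈ reach(J|{Z}) ⇒ J ⊥̸ C | {Z}.

No — J and C are d-connected given {Z}.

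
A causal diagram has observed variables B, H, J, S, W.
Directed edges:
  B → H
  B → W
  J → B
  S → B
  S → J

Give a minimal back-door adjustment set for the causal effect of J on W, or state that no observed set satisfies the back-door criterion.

J→W: minimal back-door set {S}.

desc(J)\{J}={B,H,W}; candidates ⊆ {S}.
size 0: {}; under {} J still reaches {B,H,S,W} ∋ W.
{S}: J⊥W given {S} in G with J→· removed — back-door holds.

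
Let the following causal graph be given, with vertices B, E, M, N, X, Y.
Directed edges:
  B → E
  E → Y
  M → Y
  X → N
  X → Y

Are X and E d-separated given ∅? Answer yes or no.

Yes — X ⊥ E | ∅.

Bayes-Ball from X | ∅ reaches {N,Y}.
E ∉ reach(X|∅) ⇒ X ⊥ E | ∅.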